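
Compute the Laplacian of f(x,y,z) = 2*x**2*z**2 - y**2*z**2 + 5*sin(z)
4*x**2 - 2*y**2 + 2*z**2 - 5*sin(z)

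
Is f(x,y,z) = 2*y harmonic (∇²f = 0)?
Yes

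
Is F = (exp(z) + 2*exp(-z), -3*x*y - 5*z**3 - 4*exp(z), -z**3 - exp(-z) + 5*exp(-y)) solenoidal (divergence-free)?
No, ∇·F = -3*x - 3*z**2 + exp(-z)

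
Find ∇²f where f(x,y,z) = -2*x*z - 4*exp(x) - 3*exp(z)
-4*exp(x) - 3*exp(z)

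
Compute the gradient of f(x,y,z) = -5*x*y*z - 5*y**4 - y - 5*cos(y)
(-5*y*z, -5*x*z - 20*y**3 + 5*sin(y) - 1, -5*x*y)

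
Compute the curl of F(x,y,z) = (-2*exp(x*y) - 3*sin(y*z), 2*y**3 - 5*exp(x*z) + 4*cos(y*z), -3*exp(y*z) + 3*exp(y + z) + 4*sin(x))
(5*x*exp(x*z) + 4*y*sin(y*z) - 3*z*exp(y*z) + 3*exp(y + z), -3*y*cos(y*z) - 4*cos(x), 2*x*exp(x*y) - 5*z*exp(x*z) + 3*z*cos(y*z))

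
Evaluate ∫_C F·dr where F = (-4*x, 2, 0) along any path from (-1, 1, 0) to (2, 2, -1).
-4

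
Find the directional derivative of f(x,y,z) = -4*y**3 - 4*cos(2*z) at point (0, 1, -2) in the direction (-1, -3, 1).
4*sqrt(11)*(9 - 2*sin(4))/11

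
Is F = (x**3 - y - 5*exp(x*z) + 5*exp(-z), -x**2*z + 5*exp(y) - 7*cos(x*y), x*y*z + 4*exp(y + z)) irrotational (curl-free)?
No, ∇×F = (x**2 + x*z + 4*exp(y + z), -5*x*exp(x*z) - y*z - 5*exp(-z), -2*x*z + 7*y*sin(x*y) + 1)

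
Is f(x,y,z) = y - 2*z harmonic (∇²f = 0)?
Yes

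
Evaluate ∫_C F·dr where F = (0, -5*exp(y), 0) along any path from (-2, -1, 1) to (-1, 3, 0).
5*(1 - exp(4))*exp(-1)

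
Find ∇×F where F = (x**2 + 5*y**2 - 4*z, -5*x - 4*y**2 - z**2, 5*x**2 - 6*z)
(2*z, -10*x - 4, -10*y - 5)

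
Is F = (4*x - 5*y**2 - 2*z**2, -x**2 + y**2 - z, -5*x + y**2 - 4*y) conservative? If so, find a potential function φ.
No, ∇×F = (2*y - 3, 5 - 4*z, -2*x + 10*y) ≠ 0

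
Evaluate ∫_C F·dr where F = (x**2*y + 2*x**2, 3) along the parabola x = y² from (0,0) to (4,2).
1790/21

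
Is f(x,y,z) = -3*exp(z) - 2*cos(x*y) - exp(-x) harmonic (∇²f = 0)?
No, ∇²f = 2*x**2*cos(x*y) + 2*y**2*cos(x*y) - 3*exp(z) - exp(-x)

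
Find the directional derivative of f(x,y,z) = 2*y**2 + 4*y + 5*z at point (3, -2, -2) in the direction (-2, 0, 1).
sqrt(5)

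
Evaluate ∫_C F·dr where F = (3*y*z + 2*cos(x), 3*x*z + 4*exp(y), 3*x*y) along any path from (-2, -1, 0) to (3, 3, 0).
-4*exp(-1) + 2*sin(3) + 2*sin(2) + 4*exp(3)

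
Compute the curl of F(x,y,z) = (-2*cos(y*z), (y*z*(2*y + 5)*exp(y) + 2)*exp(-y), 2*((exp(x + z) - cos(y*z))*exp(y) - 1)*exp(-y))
(-2*y**2 - 5*y + 2*z*sin(y*z) + 2*exp(-y), 2*y*sin(y*z) - 2*exp(x + z), -2*z*sin(y*z))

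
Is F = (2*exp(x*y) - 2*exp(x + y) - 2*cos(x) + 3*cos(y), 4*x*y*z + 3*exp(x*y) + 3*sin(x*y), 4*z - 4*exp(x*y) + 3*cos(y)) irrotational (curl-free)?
No, ∇×F = (-4*x*y - 4*x*exp(x*y) - 3*sin(y), 4*y*exp(x*y), -2*x*exp(x*y) + 4*y*z + 3*y*exp(x*y) + 3*y*cos(x*y) + 2*exp(x + y) + 3*sin(y))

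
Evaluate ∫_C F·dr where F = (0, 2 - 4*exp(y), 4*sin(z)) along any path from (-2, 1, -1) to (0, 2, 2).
-4*exp(2) - 4*cos(2) + 2 + 4*cos(1) + 4*E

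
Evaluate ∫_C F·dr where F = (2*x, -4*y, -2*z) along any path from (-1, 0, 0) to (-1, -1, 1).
-3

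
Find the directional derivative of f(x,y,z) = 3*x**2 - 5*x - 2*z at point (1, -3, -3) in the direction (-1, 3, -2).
3*sqrt(14)/14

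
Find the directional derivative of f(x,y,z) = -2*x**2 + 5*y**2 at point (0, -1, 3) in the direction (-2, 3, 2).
-30*sqrt(17)/17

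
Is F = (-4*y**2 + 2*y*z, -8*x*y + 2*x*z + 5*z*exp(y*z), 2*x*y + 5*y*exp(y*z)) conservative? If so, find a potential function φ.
Yes, F is conservative. φ = -4*x*y**2 + 2*x*y*z + 5*exp(y*z)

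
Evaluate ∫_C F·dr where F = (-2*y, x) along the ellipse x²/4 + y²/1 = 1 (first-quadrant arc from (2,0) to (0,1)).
3*pi/2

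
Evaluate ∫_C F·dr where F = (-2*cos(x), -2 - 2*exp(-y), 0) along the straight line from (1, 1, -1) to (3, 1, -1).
-2*sin(3) + 2*sin(1)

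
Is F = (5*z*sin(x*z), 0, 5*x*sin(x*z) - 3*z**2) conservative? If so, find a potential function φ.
Yes, F is conservative. φ = -z**3 - 5*cos(x*z)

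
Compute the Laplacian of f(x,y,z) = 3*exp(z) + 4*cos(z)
3*exp(z) - 4*cos(z)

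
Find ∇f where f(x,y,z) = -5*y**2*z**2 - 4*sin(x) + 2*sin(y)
(-4*cos(x), -10*y*z**2 + 2*cos(y), -10*y**2*z)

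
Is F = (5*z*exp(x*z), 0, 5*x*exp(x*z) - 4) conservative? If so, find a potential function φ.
Yes, F is conservative. φ = -4*z + 5*exp(x*z)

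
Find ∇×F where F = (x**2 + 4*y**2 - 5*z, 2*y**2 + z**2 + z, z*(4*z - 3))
(-2*z - 1, -5, -8*y)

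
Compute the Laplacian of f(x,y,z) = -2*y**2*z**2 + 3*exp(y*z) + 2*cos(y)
y**2*(3*exp(y*z) - 4) + 3*z**2*exp(y*z) - 4*z**2 - 2*cos(y)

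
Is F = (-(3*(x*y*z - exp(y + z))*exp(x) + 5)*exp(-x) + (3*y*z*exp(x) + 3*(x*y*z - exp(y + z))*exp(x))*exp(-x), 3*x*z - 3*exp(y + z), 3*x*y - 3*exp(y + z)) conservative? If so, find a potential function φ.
Yes, F is conservative. φ = (3*(x*y*z - exp(y + z))*exp(x) + 5)*exp(-x)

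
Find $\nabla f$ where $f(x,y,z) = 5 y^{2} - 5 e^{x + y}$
(-5*exp(x + y), 10*y - 5*exp(x + y), 0)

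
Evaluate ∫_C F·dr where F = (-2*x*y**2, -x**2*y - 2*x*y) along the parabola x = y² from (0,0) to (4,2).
-184/3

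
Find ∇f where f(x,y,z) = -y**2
(0, -2*y, 0)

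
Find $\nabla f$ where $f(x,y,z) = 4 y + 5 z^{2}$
(0, 4, 10*z)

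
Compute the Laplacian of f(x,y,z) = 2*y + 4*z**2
8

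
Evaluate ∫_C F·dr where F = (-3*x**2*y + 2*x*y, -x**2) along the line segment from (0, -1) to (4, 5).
-208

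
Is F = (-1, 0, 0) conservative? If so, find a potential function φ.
Yes, F is conservative. φ = -x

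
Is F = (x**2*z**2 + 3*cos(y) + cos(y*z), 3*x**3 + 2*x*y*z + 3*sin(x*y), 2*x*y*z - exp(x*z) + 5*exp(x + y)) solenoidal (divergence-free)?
No, ∇·F = x*(2*y + 2*z**2 + 2*z - exp(x*z) + 3*cos(x*y))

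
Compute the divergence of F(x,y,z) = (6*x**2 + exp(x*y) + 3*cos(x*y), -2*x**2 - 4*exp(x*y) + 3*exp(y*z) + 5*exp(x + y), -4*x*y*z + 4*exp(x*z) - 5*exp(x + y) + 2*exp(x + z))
-4*x*y - 4*x*exp(x*y) + 4*x*exp(x*z) + 12*x + y*exp(x*y) - 3*y*sin(x*y) + 3*z*exp(y*z) + 5*exp(x + y) + 2*exp(x + z)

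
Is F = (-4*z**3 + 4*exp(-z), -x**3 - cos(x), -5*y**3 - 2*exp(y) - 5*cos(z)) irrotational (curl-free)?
No, ∇×F = (-15*y**2 - 2*exp(y), -12*z**2 - 4*exp(-z), -3*x**2 + sin(x))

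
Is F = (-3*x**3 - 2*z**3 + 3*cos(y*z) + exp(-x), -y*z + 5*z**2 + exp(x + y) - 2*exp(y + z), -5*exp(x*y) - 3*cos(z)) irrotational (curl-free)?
No, ∇×F = (-5*x*exp(x*y) + y - 10*z + 2*exp(y + z), 5*y*exp(x*y) - 3*y*sin(y*z) - 6*z**2, 3*z*sin(y*z) + exp(x + y))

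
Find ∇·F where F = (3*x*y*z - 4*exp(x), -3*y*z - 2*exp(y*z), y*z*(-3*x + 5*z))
-3*x*y + 13*y*z - 2*z*exp(y*z) - 3*z - 4*exp(x)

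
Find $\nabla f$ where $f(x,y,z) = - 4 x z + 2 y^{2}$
(-4*z, 4*y, -4*x)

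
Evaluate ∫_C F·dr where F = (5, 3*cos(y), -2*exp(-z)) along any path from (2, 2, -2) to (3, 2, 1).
-2*exp(2) + 2*exp(-1) + 5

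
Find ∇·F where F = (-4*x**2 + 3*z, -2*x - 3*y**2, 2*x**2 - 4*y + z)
-8*x - 6*y + 1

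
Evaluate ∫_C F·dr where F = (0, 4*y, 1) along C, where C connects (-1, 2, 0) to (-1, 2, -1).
-1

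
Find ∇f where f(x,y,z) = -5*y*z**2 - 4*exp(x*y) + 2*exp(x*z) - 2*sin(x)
(-4*y*exp(x*y) + 2*z*exp(x*z) - 2*cos(x), -4*x*exp(x*y) - 5*z**2, 2*x*exp(x*z) - 10*y*z)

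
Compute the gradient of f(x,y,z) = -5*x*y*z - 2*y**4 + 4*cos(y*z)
(-5*y*z, -5*x*z - 8*y**3 - 4*z*sin(y*z), -y*(5*x + 4*sin(y*z)))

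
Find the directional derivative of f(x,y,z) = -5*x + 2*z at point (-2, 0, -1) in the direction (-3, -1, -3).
9*sqrt(19)/19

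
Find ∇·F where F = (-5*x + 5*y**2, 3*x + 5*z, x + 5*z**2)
10*z - 5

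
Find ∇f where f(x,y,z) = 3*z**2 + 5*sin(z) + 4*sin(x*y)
(4*y*cos(x*y), 4*x*cos(x*y), 6*z + 5*cos(z))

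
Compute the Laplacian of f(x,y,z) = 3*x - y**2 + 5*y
-2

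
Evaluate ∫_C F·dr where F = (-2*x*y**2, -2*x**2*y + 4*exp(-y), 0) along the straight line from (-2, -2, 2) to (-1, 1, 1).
-4*exp(-1) + 15 + 4*exp(2)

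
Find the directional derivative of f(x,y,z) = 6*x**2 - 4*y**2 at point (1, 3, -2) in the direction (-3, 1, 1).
-60*sqrt(11)/11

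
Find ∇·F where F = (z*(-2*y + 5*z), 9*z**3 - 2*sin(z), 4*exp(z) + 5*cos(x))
4*exp(z)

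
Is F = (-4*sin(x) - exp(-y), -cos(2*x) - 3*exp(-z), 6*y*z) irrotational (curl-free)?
No, ∇×F = (6*z - 3*exp(-z), 0, 2*sin(2*x) - exp(-y))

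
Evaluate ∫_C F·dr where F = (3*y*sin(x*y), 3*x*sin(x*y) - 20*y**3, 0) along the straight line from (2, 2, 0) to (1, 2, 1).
3*cos(4) - 3*cos(2)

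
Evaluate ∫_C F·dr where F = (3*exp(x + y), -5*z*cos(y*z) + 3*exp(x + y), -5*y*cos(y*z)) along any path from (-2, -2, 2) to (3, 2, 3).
-3*exp(-4) - 5*sin(6) - 5*sin(4) + 3*exp(5)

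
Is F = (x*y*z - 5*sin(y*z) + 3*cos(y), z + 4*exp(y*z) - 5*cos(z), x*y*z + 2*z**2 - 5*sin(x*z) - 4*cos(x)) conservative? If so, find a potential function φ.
No, ∇×F = (x*z - 4*y*exp(y*z) - 5*sin(z) - 1, x*y - y*z - 5*y*cos(y*z) + 5*z*cos(x*z) - 4*sin(x), -x*z + 5*z*cos(y*z) + 3*sin(y)) ≠ 0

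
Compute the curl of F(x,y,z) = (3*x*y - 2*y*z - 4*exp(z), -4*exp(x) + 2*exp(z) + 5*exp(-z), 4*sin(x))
(-2*exp(z) + 5*exp(-z), -2*y - 4*exp(z) - 4*cos(x), -3*x + 2*z - 4*exp(x))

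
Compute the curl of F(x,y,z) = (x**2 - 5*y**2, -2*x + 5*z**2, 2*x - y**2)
(-2*y - 10*z, -2, 10*y - 2)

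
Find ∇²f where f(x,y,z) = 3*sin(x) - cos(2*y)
-3*sin(x) + 4*cos(2*y)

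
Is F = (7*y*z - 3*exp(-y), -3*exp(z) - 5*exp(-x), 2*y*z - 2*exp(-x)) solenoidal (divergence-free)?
No, ∇·F = 2*y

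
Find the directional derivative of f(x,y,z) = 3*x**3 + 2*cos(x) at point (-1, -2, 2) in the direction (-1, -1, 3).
-sqrt(11)*(2*sin(1) + 9)/11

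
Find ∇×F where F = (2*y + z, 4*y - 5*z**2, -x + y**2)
(2*y + 10*z, 2, -2)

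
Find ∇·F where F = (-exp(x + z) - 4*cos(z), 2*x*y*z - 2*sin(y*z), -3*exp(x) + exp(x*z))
2*x*z + x*exp(x*z) - 2*z*cos(y*z) - exp(x + z)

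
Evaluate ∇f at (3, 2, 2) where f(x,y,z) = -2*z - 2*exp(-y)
(0, 2*exp(-2), -2)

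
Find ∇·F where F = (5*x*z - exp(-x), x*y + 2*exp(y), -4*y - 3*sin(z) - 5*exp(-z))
x + 5*z + 2*exp(y) - 3*cos(z) + 5*exp(-z) + exp(-x)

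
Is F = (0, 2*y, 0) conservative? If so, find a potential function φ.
Yes, F is conservative. φ = y**2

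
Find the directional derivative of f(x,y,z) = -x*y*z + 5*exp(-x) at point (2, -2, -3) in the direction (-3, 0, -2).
5*sqrt(13)*(3 + 2*exp(2))*exp(-2)/13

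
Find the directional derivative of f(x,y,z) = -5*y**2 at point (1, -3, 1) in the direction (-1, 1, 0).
15*sqrt(2)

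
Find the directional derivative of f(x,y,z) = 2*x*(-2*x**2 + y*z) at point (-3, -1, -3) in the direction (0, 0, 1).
6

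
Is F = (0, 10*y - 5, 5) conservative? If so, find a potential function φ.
Yes, F is conservative. φ = 5*y**2 - 5*y + 5*z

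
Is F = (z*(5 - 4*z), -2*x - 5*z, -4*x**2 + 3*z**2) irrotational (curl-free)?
No, ∇×F = (5, 8*x - 8*z + 5, -2)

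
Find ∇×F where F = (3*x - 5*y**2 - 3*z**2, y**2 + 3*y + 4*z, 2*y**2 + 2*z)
(4*y - 4, -6*z, 10*y)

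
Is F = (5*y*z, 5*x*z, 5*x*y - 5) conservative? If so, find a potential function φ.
Yes, F is conservative. φ = 5*z*(x*y - 1)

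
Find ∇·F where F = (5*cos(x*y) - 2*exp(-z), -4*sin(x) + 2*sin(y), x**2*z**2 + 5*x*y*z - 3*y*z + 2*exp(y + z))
2*x**2*z + 5*x*y - 5*y*sin(x*y) - 3*y + 2*exp(y + z) + 2*cos(y)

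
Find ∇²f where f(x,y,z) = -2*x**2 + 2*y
-4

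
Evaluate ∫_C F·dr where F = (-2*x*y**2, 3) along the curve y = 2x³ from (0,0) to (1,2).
5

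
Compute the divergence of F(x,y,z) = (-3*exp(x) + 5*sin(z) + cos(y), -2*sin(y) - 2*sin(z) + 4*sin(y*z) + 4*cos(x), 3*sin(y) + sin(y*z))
y*cos(y*z) + 4*z*cos(y*z) - 3*exp(x) - 2*cos(y)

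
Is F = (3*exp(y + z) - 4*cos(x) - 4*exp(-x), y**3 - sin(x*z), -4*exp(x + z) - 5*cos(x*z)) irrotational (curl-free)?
No, ∇×F = (x*cos(x*z), -5*z*sin(x*z) + 4*exp(x + z) + 3*exp(y + z), -z*cos(x*z) - 3*exp(y + z))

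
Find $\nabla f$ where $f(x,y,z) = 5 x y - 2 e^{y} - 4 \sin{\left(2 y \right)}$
(5*y, 5*x - 2*exp(y) - 8*cos(2*y), 0)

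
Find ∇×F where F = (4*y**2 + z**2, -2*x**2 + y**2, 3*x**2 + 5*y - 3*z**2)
(5, -6*x + 2*z, -4*x - 8*y)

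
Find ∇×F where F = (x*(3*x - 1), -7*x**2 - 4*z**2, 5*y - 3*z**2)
(8*z + 5, 0, -14*x)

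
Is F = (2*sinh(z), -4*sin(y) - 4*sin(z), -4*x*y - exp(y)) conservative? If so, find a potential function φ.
No, ∇×F = (-4*x - exp(y) + 4*cos(z), 4*y + 2*cosh(z), 0) ≠ 0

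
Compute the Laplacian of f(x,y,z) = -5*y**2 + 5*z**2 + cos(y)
-cos(y)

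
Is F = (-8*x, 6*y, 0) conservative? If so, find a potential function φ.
Yes, F is conservative. φ = -4*x**2 + 3*y**2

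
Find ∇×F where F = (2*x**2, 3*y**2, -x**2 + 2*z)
(0, 2*x, 0)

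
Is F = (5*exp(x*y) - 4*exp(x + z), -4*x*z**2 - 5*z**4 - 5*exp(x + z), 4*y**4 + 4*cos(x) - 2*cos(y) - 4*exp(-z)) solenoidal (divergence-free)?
No, ∇·F = 5*y*exp(x*y) - 4*exp(x + z) + 4*exp(-z)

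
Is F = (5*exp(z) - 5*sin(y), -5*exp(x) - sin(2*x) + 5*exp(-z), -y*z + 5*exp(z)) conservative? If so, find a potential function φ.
No, ∇×F = (-z + 5*exp(-z), 5*exp(z), -5*exp(x) - 2*cos(2*x) + 5*cos(y)) ≠ 0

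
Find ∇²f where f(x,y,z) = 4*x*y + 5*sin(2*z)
-20*sin(2*z)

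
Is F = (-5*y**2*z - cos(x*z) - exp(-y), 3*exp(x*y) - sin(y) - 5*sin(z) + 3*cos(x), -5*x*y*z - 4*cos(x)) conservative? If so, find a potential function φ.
No, ∇×F = (-5*x*z + 5*cos(z), x*sin(x*z) - 5*y**2 + 5*y*z - 4*sin(x), 10*y*z + 3*y*exp(x*y) - 3*sin(x) - exp(-y)) ≠ 0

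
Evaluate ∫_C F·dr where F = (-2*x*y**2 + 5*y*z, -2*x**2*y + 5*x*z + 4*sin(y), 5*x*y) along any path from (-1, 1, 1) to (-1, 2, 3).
-28 - 4*cos(2) + 4*cos(1)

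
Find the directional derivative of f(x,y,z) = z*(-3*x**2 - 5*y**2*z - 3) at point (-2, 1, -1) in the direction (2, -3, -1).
11*sqrt(14)/14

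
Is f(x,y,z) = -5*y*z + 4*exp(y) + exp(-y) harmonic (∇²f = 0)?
No, ∇²f = 4*exp(y) + exp(-y)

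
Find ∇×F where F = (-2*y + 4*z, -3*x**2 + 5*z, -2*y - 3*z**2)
(-7, 4, 2 - 6*x)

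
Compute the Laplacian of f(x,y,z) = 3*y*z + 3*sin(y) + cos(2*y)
-3*sin(y) - 4*cos(2*y)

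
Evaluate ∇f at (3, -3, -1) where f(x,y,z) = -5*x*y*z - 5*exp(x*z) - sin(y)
(-15 + 5*exp(-3), 15 - cos(3), 45 - 15*exp(-3))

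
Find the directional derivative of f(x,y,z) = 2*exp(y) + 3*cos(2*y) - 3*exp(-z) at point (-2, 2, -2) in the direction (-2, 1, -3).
-sqrt(14)*(6*sin(4) + 7*exp(2))/14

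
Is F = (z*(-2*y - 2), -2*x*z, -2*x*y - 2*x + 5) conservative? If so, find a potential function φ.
Yes, F is conservative. φ = z*(-2*x*y - 2*x + 5)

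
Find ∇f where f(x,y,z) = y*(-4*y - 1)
(0, -8*y - 1, 0)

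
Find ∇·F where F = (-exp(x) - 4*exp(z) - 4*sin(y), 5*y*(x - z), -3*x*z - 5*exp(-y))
2*x - 5*z - exp(x)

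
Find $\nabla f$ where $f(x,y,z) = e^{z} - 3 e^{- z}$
(0, 0, exp(z) + 3*exp(-z))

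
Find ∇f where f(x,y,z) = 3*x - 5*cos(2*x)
(10*sin(2*x) + 3, 0, 0)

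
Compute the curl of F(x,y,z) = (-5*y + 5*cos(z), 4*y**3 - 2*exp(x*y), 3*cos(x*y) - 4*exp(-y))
(-3*x*sin(x*y) + 4*exp(-y), 3*y*sin(x*y) - 5*sin(z), -2*y*exp(x*y) + 5)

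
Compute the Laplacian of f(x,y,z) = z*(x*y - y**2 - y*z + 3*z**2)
-2*y + 16*z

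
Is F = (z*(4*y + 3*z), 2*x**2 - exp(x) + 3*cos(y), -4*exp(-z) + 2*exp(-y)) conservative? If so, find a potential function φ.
No, ∇×F = (-2*exp(-y), 4*y + 6*z, 4*x - 4*z - exp(x)) ≠ 0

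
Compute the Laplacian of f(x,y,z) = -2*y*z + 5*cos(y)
-5*cos(y)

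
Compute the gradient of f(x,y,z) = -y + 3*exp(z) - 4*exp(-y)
(0, -1 + 4*exp(-y), 3*exp(z))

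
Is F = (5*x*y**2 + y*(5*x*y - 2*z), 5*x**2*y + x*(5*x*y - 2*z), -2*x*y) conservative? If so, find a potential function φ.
Yes, F is conservative. φ = x*y*(5*x*y - 2*z)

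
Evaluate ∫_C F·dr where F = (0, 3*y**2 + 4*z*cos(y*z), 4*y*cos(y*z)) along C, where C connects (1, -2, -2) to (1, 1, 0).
9 - 4*sin(4)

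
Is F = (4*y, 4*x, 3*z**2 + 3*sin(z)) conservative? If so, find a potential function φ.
Yes, F is conservative. φ = 4*x*y + z**3 - 3*cos(z)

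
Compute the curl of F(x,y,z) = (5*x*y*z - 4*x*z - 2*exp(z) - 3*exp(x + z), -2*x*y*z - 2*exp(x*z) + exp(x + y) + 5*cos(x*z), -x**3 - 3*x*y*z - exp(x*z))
(x*(2*y - 3*z + 2*exp(x*z) + 5*sin(x*z)), 3*x**2 + 5*x*y - 4*x + 3*y*z + z*exp(x*z) - 2*exp(z) - 3*exp(x + z), -5*x*z - 2*y*z - 2*z*exp(x*z) - 5*z*sin(x*z) + exp(x + y))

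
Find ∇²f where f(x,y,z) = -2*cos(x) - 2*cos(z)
2*cos(x) + 2*cos(z)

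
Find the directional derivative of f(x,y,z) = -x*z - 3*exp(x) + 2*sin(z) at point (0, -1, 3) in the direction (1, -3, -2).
-sqrt(14)*(2*cos(3) + 3)/7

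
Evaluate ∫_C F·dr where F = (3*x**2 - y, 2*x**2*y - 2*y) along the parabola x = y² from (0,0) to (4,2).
76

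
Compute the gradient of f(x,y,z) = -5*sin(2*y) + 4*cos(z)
(0, -10*cos(2*y), -4*sin(z))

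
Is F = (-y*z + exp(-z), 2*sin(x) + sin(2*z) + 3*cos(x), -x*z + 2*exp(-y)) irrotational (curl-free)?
No, ∇×F = (-2*cos(2*z) - 2*exp(-y), -y + z - exp(-z), z - 3*sin(x) + 2*cos(x))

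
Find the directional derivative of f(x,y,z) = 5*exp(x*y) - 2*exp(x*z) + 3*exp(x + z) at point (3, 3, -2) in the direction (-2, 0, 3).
sqrt(13)*(-30*exp(15) - 26 + 3*exp(7))*exp(-6)/13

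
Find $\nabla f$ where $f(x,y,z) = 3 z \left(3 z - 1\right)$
(0, 0, 18*z - 3)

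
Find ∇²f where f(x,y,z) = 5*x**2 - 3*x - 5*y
10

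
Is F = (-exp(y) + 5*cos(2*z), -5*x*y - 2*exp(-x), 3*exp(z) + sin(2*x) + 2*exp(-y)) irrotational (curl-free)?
No, ∇×F = (-2*exp(-y), -10*sin(2*z) - 2*cos(2*x), -5*y + exp(y) + 2*exp(-x))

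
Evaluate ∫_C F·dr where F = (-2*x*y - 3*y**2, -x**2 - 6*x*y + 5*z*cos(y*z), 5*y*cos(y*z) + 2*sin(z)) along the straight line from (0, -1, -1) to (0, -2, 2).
-5*sin(1) - 2*cos(2) + 2*cos(1) - 5*sin(4)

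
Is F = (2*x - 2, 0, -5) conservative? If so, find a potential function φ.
Yes, F is conservative. φ = x**2 - 2*x - 5*z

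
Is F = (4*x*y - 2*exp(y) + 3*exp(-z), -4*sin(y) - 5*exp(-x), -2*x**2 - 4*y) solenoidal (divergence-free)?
No, ∇·F = 4*y - 4*cos(y)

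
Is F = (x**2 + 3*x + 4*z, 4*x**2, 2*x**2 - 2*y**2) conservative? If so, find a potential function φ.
No, ∇×F = (-4*y, 4 - 4*x, 8*x) ≠ 0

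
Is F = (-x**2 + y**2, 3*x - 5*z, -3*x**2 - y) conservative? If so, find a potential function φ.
No, ∇×F = (4, 6*x, 3 - 2*y) ≠ 0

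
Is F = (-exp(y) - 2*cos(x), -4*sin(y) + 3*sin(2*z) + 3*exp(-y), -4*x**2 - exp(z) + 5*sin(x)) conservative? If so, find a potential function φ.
No, ∇×F = (-6*cos(2*z), 8*x - 5*cos(x), exp(y)) ≠ 0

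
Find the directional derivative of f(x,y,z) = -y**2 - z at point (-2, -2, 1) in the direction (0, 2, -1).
9*sqrt(5)/5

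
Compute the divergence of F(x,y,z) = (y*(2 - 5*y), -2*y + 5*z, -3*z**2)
-6*z - 2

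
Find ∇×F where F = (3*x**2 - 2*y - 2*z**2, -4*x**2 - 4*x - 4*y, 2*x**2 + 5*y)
(5, -4*x - 4*z, -8*x - 2)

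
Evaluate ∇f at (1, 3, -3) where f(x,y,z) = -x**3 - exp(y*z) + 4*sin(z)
(-3, 3*exp(-9), 4*cos(3) - 3*exp(-9))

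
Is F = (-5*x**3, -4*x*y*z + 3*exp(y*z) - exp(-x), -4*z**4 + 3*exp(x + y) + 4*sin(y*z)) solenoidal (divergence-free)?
No, ∇·F = -15*x**2 - 4*x*z + 4*y*cos(y*z) - 16*z**3 + 3*z*exp(y*z)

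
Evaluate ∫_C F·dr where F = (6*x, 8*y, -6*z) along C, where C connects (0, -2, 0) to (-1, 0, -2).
-25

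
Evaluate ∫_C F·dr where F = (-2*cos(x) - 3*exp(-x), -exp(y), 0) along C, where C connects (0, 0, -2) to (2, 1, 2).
-E - 2 - 2*sin(2) + 3*exp(-2)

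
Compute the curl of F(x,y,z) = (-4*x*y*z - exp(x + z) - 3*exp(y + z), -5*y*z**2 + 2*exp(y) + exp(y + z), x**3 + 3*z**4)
(10*y*z - exp(y + z), -3*x**2 - 4*x*y - exp(x + z) - 3*exp(y + z), 4*x*z + 3*exp(y + z))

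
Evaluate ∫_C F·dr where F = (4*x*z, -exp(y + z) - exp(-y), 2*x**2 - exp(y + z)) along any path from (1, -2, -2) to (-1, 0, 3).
-exp(3) - exp(2) + exp(-4) + 11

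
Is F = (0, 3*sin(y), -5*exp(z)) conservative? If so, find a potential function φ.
Yes, F is conservative. φ = -5*exp(z) - 3*cos(y)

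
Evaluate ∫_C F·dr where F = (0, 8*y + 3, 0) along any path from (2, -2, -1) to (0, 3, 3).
35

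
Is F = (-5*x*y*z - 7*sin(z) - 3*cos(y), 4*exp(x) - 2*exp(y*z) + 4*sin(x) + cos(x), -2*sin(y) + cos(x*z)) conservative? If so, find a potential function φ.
No, ∇×F = (2*y*exp(y*z) - 2*cos(y), -5*x*y + z*sin(x*z) - 7*cos(z), 5*x*z + 4*exp(x) - sin(x) - 3*sin(y) + 4*cos(x)) ≠ 0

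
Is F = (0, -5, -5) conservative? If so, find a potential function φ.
Yes, F is conservative. φ = -5*y - 5*z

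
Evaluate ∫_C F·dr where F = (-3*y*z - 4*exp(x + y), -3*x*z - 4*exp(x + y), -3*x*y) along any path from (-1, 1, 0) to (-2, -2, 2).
-20 - 4*exp(-4)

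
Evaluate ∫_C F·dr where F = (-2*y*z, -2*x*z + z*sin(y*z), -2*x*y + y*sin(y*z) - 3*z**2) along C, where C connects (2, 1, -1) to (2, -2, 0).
-6 + cos(1)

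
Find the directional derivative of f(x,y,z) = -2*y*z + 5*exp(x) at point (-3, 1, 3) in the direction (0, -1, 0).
6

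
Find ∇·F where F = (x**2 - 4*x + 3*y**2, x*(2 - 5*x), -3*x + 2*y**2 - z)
2*x - 5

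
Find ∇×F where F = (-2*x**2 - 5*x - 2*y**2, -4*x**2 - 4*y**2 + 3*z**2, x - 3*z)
(-6*z, -1, -8*x + 4*y)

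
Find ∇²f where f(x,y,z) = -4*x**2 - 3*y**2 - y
-14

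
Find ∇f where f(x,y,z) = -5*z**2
(0, 0, -10*z)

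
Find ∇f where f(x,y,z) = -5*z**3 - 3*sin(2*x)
(-6*cos(2*x), 0, -15*z**2)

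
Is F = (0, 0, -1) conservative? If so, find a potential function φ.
Yes, F is conservative. φ = -z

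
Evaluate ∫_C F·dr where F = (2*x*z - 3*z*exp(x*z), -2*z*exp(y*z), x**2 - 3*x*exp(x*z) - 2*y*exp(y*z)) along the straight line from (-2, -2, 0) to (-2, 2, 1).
-5*cosh(2) + sinh(2) + 9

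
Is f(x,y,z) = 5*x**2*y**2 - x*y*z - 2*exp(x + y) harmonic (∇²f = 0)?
No, ∇²f = 10*x**2 + 10*y**2 - 4*exp(x + y)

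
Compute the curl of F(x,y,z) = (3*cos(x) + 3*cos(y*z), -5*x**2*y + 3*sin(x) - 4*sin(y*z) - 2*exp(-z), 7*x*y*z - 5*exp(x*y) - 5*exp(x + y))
(7*x*z - 5*x*exp(x*y) + 4*y*cos(y*z) - 5*exp(x + y) - 2*exp(-z), -7*y*z + 5*y*exp(x*y) - 3*y*sin(y*z) + 5*exp(x + y), -10*x*y + 3*z*sin(y*z) + 3*cos(x))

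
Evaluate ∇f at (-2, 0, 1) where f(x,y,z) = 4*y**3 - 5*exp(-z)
(0, 0, 5*exp(-1))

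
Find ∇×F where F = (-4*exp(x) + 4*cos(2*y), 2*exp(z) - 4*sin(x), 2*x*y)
(2*x - 2*exp(z), -2*y, 8*sin(2*y) - 4*cos(x))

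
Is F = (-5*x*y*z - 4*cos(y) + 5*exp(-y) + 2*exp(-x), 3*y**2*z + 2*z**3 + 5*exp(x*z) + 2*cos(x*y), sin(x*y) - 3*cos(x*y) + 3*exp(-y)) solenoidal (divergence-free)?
No, ∇·F = -2*x*sin(x*y) + y*z - 2*exp(-x)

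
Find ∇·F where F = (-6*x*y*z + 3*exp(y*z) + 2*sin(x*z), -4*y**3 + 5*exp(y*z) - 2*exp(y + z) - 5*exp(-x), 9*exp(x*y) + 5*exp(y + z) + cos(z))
-12*y**2 - 6*y*z + 5*z*exp(y*z) + 2*z*cos(x*z) + 3*exp(y + z) - sin(z)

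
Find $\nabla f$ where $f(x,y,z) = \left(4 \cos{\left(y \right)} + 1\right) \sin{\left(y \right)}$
(0, cos(y) + 4*cos(2*y), 0)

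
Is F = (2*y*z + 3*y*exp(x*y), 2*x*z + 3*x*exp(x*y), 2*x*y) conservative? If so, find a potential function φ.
Yes, F is conservative. φ = 2*x*y*z + 3*exp(x*y)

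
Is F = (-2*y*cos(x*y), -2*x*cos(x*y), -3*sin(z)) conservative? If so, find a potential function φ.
Yes, F is conservative. φ = -2*sin(x*y) + 3*cos(z)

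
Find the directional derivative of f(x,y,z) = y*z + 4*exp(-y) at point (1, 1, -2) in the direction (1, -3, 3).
3*sqrt(19)*(4 + 3*E)*exp(-1)/19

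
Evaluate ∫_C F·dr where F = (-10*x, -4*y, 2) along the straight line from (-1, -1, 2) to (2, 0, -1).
-19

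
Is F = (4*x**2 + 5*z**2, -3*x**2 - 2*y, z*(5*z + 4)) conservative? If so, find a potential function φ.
No, ∇×F = (0, 10*z, -6*x) ≠ 0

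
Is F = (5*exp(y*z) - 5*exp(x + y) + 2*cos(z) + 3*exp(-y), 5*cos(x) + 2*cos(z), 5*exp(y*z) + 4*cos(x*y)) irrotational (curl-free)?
No, ∇×F = (-4*x*sin(x*y) + 5*z*exp(y*z) + 2*sin(z), 5*y*exp(y*z) + 4*y*sin(x*y) - 2*sin(z), (5*(-z*exp(y*z) + exp(x + y) - sin(x))*exp(y) + 3)*exp(-y))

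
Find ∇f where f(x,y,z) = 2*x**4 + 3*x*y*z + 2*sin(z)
(8*x**3 + 3*y*z, 3*x*z, 3*x*y + 2*cos(z))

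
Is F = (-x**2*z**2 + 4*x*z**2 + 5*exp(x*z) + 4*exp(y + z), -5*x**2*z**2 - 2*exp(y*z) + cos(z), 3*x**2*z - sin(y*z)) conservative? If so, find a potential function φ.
No, ∇×F = (10*x**2*z + 2*y*exp(y*z) - z*cos(y*z) + sin(z), -2*x**2*z + 2*x*z + 5*x*exp(x*z) + 4*exp(y + z), -10*x*z**2 - 4*exp(y + z)) ≠ 0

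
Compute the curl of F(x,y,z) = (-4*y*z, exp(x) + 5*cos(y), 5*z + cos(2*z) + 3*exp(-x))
(0, -4*y + 3*exp(-x), 4*z + exp(x))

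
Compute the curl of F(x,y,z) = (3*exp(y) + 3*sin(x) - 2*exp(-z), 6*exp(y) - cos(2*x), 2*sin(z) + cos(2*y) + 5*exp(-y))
(-2*sin(2*y) - 5*exp(-y), 2*exp(-z), -3*exp(y) + 2*sin(2*x))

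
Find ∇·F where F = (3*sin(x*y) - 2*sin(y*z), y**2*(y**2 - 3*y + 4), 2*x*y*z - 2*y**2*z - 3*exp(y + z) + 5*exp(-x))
2*x*y + 4*y**3 - 11*y**2 + 3*y*cos(x*y) + 8*y - 3*exp(y + z)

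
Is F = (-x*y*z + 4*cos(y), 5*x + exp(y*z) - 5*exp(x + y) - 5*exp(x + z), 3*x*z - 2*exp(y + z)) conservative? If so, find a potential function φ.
No, ∇×F = (-y*exp(y*z) + 5*exp(x + z) - 2*exp(y + z), -x*y - 3*z, x*z - 5*exp(x + y) - 5*exp(x + z) + 4*sin(y) + 5) ≠ 0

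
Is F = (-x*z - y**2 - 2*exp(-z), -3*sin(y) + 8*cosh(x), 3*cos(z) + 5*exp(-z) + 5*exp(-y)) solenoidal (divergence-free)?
No, ∇·F = -z - 3*sin(z) - 3*cos(y) - 5*exp(-z)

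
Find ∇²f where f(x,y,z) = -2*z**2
-4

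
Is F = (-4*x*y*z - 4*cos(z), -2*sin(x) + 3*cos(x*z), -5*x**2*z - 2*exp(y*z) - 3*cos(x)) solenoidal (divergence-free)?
No, ∇·F = -5*x**2 - 4*y*z - 2*y*exp(y*z)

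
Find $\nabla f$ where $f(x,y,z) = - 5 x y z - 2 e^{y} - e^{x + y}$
(-5*y*z - exp(x + y), -5*x*z - 2*exp(y) - exp(x + y), -5*x*y)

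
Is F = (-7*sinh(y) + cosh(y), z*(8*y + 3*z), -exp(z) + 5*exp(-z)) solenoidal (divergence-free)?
No, ∇·F = 8*z - exp(z) - 5*exp(-z)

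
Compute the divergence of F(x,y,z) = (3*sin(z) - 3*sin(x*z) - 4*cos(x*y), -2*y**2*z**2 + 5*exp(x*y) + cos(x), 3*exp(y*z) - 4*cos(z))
5*x*exp(x*y) - 4*y*z**2 + 3*y*exp(y*z) + 4*y*sin(x*y) - 3*z*cos(x*z) + 4*sin(z)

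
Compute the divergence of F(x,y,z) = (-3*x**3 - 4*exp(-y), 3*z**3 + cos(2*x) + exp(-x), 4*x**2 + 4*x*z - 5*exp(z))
-9*x**2 + 4*x - 5*exp(z)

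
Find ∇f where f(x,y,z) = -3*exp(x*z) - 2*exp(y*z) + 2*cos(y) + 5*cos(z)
(-3*z*exp(x*z), -2*z*exp(y*z) - 2*sin(y), -3*x*exp(x*z) - 2*y*exp(y*z) - 5*sin(z))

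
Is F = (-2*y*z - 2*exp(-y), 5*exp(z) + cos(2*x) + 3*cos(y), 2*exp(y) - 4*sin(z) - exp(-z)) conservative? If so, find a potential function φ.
No, ∇×F = (2*exp(y) - 5*exp(z), -2*y, 2*z - 2*sin(2*x) - 2*exp(-y)) ≠ 0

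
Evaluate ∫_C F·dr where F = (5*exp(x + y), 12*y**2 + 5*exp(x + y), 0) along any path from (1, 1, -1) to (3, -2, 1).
-5*exp(2) - 36 + 5*E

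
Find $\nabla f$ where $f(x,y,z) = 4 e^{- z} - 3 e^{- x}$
(3*exp(-x), 0, -4*exp(-z))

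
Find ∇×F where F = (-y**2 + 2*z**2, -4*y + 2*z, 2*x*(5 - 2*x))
(-2, 8*x + 4*z - 10, 2*y)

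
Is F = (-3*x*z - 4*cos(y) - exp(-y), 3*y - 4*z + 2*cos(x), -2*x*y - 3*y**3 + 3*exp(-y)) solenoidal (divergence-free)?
No, ∇·F = 3 - 3*z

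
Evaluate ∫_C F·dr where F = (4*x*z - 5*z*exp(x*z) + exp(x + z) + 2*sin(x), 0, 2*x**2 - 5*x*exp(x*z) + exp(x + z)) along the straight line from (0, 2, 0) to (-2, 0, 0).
exp(-2) - 2*cos(2) + 1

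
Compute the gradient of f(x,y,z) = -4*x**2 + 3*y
(-8*x, 3, 0)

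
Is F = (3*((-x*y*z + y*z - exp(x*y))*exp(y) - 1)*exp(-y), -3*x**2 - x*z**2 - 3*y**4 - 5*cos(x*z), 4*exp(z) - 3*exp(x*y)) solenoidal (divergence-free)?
No, ∇·F = -12*y**3 - 3*y*z - 3*y*exp(x*y) + 4*exp(z)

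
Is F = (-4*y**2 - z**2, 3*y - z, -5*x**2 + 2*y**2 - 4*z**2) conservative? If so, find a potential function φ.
No, ∇×F = (4*y + 1, 10*x - 2*z, 8*y) ≠ 0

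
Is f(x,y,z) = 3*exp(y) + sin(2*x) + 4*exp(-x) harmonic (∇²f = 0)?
No, ∇²f = 3*exp(y) - 4*sin(2*x) + 4*exp(-x)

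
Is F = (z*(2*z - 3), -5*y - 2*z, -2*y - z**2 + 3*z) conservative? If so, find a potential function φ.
No, ∇×F = (0, 4*z - 3, 0) ≠ 0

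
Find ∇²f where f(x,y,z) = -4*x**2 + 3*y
-8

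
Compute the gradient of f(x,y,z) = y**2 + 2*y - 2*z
(0, 2*y + 2, -2)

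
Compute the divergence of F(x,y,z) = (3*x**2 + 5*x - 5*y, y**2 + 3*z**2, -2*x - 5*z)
6*x + 2*y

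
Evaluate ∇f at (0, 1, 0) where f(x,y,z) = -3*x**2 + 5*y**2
(0, 10, 0)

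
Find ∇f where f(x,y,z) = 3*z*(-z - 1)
(0, 0, -6*z - 3)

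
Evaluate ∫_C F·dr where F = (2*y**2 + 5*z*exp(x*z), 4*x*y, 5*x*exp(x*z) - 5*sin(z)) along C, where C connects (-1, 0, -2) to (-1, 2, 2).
-10*sinh(2) - 8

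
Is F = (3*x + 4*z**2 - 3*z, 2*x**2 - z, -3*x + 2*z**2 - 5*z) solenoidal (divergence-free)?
No, ∇·F = 4*z - 2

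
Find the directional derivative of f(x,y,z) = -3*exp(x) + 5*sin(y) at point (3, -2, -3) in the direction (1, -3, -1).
-3*sqrt(11)*(5*cos(2) + exp(3))/11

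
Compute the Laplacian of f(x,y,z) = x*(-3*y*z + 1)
0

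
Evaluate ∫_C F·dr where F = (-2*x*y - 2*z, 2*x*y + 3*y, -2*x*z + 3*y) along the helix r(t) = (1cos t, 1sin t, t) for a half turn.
2*pi + 34/3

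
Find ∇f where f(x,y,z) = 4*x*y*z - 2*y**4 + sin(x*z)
(z*(4*y + cos(x*z)), 4*x*z - 8*y**3, x*(4*y + cos(x*z)))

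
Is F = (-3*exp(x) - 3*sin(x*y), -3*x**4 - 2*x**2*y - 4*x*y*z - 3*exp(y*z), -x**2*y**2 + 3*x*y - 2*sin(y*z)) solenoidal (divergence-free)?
No, ∇·F = -2*x**2 - 4*x*z - 3*y*cos(x*y) - 2*y*cos(y*z) - 3*z*exp(y*z) - 3*exp(x)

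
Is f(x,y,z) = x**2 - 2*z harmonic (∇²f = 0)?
No, ∇²f = 2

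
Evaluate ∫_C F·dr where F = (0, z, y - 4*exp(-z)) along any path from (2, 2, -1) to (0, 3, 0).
6 - 4*E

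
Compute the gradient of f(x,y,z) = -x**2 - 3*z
(-2*x, 0, -3)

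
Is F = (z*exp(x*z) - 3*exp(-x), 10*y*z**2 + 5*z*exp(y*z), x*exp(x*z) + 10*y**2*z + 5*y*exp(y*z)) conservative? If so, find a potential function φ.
Yes, F is conservative. φ = 5*y**2*z**2 + exp(x*z) + 5*exp(y*z) + 3*exp(-x)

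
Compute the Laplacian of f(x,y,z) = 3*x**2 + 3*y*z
6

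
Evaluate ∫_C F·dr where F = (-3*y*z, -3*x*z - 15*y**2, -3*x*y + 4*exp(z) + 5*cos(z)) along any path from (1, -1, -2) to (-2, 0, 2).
1 + 10*sin(2) + 8*sinh(2)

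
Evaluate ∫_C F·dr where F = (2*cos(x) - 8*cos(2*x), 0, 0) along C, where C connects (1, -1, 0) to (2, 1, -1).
-2*sin(1) - 4*sin(4) + 6*sin(2)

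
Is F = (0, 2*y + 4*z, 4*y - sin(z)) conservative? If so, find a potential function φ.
Yes, F is conservative. φ = y**2 + 4*y*z + cos(z)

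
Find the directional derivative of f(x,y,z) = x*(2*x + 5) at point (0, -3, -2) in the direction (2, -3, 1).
5*sqrt(14)/7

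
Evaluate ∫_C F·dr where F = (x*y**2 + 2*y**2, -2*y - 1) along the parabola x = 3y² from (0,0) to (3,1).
4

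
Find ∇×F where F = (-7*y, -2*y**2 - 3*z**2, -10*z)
(6*z, 0, 7)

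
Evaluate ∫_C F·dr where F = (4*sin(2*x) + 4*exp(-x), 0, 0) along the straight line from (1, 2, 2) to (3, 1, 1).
-2*cos(6) + 2*cos(2) - 4*exp(-3) + 4*exp(-1)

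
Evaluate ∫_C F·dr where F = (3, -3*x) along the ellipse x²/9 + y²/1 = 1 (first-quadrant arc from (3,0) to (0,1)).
-9 - 9*pi/4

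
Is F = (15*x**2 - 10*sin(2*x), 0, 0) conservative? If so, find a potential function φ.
Yes, F is conservative. φ = 5*x**3 + 5*cos(2*x)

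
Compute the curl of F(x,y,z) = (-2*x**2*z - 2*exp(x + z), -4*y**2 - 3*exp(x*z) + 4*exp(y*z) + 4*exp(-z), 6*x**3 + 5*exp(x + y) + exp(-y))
(3*x*exp(x*z) - 4*y*exp(y*z) + 5*exp(x + y) + 4*exp(-z) - exp(-y), -20*x**2 - 5*exp(x + y) - 2*exp(x + z), -3*z*exp(x*z))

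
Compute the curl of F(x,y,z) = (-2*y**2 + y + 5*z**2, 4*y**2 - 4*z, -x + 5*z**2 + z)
(4, 10*z + 1, 4*y - 1)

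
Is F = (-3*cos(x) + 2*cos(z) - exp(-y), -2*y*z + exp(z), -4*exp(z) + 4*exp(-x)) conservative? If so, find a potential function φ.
No, ∇×F = (2*y - exp(z), -2*sin(z) + 4*exp(-x), -exp(-y)) ≠ 0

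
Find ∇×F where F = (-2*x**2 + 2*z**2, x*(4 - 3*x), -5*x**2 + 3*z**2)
(0, 10*x + 4*z, 4 - 6*x)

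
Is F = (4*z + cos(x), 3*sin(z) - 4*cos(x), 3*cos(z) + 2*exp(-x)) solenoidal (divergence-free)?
No, ∇·F = -sin(x) - 3*sin(z)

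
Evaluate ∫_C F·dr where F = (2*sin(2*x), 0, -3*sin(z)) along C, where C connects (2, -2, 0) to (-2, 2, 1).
-3 + 3*cos(1)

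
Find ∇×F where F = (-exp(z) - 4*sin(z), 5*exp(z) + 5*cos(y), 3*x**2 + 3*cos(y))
(-5*exp(z) - 3*sin(y), -6*x - exp(z) - 4*cos(z), 0)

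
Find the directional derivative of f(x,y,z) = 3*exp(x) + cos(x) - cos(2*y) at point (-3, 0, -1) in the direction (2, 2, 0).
sqrt(2)*(exp(3)*sin(3) + 3)*exp(-3)/2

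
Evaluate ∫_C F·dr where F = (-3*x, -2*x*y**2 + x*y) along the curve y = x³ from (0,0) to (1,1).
-117/70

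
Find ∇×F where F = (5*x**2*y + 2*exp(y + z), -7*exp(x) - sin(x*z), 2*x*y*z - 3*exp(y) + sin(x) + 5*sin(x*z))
(2*x*z + x*cos(x*z) - 3*exp(y), -2*y*z - 5*z*cos(x*z) + 2*exp(y + z) - cos(x), -5*x**2 - z*cos(x*z) - 7*exp(x) - 2*exp(y + z))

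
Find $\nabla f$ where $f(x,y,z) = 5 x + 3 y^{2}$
(5, 6*y, 0)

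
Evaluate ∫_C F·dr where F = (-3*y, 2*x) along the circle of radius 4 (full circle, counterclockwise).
80*pi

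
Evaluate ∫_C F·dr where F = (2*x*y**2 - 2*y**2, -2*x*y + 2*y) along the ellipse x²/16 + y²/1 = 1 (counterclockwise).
0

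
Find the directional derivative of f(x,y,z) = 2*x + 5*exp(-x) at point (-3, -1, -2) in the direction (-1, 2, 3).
sqrt(14)*(-2 + 5*exp(3))/14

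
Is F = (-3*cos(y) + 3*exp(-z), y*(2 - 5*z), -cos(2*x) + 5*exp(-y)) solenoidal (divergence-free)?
No, ∇·F = 2 - 5*z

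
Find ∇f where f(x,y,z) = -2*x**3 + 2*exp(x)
(-6*x**2 + 2*exp(x), 0, 0)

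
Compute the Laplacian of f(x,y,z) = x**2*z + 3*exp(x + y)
2*z + 6*exp(x + y)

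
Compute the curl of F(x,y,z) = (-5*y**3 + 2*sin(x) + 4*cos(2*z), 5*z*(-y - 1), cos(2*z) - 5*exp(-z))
(5*y + 5, -8*sin(2*z), 15*y**2)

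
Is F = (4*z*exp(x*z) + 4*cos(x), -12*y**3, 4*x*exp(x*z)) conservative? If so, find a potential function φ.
Yes, F is conservative. φ = -3*y**4 + 4*exp(x*z) + 4*sin(x)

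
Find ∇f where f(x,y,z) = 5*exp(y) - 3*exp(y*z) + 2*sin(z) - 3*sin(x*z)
(-3*z*cos(x*z), -3*z*exp(y*z) + 5*exp(y), -3*x*cos(x*z) - 3*y*exp(y*z) + 2*cos(z))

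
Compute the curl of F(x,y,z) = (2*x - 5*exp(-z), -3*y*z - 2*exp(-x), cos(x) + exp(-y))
(3*y - exp(-y), sin(x) + 5*exp(-z), 2*exp(-x))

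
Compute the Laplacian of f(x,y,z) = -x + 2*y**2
4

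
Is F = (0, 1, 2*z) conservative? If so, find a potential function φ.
Yes, F is conservative. φ = y + z**2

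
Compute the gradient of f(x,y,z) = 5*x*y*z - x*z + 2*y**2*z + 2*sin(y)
(z*(5*y - 1), 5*x*z + 4*y*z + 2*cos(y), 5*x*y - x + 2*y**2)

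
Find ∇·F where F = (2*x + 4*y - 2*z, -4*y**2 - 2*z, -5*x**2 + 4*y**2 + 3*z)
5 - 8*y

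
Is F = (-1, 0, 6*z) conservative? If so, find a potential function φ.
Yes, F is conservative. φ = -x + 3*z**2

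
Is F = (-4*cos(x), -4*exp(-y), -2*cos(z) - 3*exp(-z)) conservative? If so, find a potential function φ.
Yes, F is conservative. φ = -4*sin(x) - 2*sin(z) + 3*exp(-z) + 4*exp(-y)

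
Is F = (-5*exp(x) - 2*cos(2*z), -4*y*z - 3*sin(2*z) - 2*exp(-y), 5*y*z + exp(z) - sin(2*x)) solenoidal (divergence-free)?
No, ∇·F = 5*y - 4*z - 5*exp(x) + exp(z) + 2*exp(-y)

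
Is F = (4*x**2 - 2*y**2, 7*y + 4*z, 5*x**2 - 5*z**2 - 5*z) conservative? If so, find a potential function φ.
No, ∇×F = (-4, -10*x, 4*y) ≠ 0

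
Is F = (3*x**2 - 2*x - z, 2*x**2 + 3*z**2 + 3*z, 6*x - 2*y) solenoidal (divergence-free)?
No, ∇·F = 6*x - 2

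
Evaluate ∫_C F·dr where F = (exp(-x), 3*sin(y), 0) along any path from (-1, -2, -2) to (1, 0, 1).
-3 + 3*cos(2) + 2*sinh(1)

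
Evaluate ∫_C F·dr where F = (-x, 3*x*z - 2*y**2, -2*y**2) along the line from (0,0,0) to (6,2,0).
-70/3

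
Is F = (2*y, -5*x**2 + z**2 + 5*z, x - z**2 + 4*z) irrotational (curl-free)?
No, ∇×F = (-2*z - 5, -1, -10*x - 2)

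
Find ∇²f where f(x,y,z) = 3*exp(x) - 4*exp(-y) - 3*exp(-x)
3*exp(x) - 4*exp(-y) - 3*exp(-x)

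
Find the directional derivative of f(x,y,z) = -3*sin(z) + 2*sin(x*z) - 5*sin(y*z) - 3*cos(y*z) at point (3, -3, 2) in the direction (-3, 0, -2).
6*sqrt(13)*(-9*cos(6) + cos(2) - 3*sin(6))/13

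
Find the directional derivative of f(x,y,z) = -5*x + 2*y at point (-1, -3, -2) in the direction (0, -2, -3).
-4*sqrt(13)/13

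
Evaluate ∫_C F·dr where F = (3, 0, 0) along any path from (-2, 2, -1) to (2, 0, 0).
12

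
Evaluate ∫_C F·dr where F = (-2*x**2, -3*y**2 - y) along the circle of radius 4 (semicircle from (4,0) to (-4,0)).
256/3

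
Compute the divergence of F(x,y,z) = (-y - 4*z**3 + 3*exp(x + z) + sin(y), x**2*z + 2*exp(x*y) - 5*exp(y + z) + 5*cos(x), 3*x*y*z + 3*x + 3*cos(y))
3*x*y + 2*x*exp(x*y) + 3*exp(x + z) - 5*exp(y + z)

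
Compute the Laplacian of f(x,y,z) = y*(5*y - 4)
10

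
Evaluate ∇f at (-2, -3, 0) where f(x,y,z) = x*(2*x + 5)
(-3, 0, 0)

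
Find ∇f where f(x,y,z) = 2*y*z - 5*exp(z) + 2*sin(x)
(2*cos(x), 2*z, 2*y - 5*exp(z))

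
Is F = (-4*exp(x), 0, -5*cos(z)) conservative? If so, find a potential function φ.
Yes, F is conservative. φ = -4*exp(x) - 5*sin(z)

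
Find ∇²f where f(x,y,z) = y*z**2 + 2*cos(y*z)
-2*y**2*cos(y*z) + 2*y - 2*z**2*cos(y*z)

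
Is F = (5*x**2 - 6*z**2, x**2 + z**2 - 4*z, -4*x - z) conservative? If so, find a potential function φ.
No, ∇×F = (4 - 2*z, 4 - 12*z, 2*x) ≠ 0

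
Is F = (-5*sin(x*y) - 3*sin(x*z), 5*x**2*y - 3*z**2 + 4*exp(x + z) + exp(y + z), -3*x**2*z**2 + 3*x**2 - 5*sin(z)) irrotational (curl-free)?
No, ∇×F = (6*z - 4*exp(x + z) - exp(y + z), 3*x*(2*z**2 - cos(x*z) - 2), 10*x*y + 5*x*cos(x*y) + 4*exp(x + z))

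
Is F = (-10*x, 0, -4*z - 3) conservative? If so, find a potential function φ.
Yes, F is conservative. φ = -5*x**2 - 2*z**2 - 3*z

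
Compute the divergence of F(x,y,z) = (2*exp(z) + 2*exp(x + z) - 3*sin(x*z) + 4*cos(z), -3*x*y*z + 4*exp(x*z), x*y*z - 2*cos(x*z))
x*y - 3*x*z + 2*x*sin(x*z) - 3*z*cos(x*z) + 2*exp(x + z)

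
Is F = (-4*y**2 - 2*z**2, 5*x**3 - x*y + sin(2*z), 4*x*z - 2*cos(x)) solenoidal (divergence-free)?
No, ∇·F = 3*x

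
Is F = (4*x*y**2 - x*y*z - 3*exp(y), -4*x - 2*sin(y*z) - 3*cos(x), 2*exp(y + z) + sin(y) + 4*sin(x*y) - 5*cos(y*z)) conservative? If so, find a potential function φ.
No, ∇×F = (4*x*cos(x*y) + 2*y*cos(y*z) + 5*z*sin(y*z) + 2*exp(y + z) + cos(y), -y*(x + 4*cos(x*y)), -8*x*y + x*z + 3*exp(y) + 3*sin(x) - 4) ≠ 0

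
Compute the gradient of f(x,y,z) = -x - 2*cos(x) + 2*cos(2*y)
(2*sin(x) - 1, -4*sin(2*y), 0)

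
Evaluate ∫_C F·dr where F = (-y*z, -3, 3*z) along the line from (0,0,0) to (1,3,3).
3/2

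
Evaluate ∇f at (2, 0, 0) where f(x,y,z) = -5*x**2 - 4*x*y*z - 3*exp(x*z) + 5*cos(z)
(-20, 0, -6)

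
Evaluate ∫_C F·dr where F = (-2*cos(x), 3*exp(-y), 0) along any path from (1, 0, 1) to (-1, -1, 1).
-3*E + 3 + 4*sin(1)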